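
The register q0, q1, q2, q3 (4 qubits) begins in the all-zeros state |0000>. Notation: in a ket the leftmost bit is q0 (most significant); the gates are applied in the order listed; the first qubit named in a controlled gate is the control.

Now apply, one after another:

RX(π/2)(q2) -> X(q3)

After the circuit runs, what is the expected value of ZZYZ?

In the final state, ZZYZ has expectation 1.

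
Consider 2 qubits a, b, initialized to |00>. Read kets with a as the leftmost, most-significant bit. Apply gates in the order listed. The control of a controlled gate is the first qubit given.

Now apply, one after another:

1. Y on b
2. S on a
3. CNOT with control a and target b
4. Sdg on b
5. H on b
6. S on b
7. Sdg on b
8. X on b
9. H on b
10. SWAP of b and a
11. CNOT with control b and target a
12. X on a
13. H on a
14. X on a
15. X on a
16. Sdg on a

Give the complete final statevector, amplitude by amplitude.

The final amplitudes are -sqrt(2)/2 on |00>, 0 on |01>, sqrt(2)*I/2 on |10>, 0 on |11>.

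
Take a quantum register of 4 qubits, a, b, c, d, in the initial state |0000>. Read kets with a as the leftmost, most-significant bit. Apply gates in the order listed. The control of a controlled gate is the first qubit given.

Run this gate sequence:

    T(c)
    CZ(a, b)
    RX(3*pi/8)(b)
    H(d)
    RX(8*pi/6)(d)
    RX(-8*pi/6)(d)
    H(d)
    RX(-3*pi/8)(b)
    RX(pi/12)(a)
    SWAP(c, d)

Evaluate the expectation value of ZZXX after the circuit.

In the final state, ZZXX has expectation 0. Key observation: gates 3-8 undo each other exactly, leaving only the rest of the circuit to track.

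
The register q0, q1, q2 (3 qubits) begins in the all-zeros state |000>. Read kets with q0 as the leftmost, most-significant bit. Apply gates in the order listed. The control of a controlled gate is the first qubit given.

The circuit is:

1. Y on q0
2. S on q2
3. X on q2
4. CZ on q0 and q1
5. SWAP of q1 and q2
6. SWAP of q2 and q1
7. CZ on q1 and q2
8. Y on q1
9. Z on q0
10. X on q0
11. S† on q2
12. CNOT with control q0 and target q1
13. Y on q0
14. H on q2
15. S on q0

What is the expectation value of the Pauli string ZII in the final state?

The observable ZII averages to -1.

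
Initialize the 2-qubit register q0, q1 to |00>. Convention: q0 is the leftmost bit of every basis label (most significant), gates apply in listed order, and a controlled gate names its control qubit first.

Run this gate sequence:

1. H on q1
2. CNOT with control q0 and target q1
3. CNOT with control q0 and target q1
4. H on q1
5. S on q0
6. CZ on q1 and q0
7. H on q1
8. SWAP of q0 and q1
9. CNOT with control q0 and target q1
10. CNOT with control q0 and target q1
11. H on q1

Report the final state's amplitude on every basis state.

After the circuit, the state carries amplitude 1/2 on |00>, 1/2 on |01>, 1/2 on |10>, 1/2 on |11>.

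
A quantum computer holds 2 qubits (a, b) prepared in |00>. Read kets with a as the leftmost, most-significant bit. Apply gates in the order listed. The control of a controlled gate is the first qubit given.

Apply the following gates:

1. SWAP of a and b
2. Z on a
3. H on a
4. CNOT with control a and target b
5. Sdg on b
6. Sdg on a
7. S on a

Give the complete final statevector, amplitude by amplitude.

The resulting statevector has amplitude sqrt(2)/2 on |00>, 0 on |01>, 0 on |10>, -sqrt(2)*I/2 on |11>.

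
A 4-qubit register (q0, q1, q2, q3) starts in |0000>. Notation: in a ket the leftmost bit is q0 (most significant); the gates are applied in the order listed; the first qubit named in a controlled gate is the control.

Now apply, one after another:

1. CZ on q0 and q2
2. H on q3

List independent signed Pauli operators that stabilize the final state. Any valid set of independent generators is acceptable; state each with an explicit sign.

One valid set of independent stabilizer generators is +IIIX, +ZIII, +IZII, +IIZI (any independent generating set of the same group is equally correct).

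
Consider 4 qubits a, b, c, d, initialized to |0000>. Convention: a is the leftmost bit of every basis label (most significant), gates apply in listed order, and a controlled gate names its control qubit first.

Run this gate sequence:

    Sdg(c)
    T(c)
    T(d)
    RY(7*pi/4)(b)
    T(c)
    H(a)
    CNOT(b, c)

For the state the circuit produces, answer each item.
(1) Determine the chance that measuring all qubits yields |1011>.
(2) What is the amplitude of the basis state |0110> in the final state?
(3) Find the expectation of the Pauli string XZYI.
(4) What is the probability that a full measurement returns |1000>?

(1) Outcome |1011> occurs with probability 0.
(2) |0110> carries amplitude sqrt(4 - 2*sqrt(2))/4 in the final state.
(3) In the final state, XZYI has expectation 0.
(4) The probability of measuring |1000> is sqrt(2)/8 + 1/4.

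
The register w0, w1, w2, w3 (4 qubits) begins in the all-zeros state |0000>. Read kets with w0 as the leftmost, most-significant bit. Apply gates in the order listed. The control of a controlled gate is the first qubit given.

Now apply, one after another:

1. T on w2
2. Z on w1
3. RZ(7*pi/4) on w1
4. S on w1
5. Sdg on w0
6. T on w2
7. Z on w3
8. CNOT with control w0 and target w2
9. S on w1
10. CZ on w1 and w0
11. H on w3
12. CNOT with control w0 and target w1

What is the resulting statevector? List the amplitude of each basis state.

The final amplitudes are -sqrt(2)*exp(I*pi/8)/2 on |0000>, -sqrt(2)*exp(I*pi/8)/2 on |0001>, and 0 on every other basis state.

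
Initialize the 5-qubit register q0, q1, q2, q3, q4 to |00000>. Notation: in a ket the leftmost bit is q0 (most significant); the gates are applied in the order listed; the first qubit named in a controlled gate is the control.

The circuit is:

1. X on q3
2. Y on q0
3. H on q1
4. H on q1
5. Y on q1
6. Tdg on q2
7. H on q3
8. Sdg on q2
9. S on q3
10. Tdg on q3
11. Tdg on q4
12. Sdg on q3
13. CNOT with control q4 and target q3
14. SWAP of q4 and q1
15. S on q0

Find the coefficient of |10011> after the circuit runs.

The final state's coefficient on |10011> equals sqrt(2)*exp(I*pi/4)/2. Key observation: gates 3-4 undo each other exactly, leaving only the rest of the circuit to track.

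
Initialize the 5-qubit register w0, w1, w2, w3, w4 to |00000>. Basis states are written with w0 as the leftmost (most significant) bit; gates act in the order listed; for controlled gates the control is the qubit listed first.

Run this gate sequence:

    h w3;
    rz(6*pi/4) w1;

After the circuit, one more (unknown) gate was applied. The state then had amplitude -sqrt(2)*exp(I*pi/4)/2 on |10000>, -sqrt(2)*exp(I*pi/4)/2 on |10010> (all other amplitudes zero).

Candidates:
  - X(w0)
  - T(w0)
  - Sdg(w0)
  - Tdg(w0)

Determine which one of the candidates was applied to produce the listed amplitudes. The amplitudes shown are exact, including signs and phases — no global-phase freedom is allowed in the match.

It was X(w0) that produced the state shown.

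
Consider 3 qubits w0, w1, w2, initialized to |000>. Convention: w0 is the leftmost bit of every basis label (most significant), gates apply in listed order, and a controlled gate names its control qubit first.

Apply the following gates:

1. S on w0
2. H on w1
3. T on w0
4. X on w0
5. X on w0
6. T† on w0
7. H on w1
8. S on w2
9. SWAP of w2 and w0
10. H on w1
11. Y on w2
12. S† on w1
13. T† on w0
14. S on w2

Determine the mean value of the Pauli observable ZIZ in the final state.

In the final state, ZIZ has expectation -1. Key observation: the block from step 2 through step 7 cancels to the identity and can be dropped.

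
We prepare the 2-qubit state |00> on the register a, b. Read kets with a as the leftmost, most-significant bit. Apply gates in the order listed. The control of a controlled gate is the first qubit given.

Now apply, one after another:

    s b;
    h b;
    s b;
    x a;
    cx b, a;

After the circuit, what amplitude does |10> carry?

The final state's coefficient on |10> equals sqrt(2)/2.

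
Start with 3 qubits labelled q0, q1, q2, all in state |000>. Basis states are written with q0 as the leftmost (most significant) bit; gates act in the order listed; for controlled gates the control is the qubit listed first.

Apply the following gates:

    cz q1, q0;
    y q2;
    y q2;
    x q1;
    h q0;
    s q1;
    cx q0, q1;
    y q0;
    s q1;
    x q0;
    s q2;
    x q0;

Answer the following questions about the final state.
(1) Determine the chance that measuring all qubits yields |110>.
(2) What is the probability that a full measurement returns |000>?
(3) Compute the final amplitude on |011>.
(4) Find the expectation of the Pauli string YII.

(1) A full measurement returns |110> with probability 1/2.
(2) The probability of measuring |000> is 1/2.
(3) The final state's coefficient on |011> equals 0.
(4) The observable YII averages to 0.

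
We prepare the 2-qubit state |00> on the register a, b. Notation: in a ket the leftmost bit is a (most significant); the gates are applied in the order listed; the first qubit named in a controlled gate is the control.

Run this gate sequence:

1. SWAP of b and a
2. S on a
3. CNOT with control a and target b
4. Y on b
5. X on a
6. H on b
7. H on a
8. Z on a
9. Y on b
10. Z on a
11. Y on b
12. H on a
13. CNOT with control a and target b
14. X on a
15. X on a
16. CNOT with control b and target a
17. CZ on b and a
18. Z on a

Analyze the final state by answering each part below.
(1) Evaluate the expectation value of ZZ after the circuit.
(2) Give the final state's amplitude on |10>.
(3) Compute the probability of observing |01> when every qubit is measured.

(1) The observable ZZ averages to -1.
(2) The amplitude on |10> is sqrt(2)*I/2.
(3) Outcome |01> occurs with probability 1/2.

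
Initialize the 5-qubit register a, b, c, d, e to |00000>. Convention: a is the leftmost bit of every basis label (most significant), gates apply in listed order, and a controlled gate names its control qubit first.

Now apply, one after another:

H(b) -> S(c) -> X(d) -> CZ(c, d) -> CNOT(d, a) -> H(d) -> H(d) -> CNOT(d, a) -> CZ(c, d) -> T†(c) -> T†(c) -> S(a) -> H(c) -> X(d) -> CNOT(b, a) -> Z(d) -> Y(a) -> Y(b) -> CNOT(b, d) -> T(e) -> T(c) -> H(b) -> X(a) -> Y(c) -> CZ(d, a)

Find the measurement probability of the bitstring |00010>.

The probability of measuring |00010> is 1/8. Key observation: the block from step 4 through step 9 cancels to the identity and can be dropped.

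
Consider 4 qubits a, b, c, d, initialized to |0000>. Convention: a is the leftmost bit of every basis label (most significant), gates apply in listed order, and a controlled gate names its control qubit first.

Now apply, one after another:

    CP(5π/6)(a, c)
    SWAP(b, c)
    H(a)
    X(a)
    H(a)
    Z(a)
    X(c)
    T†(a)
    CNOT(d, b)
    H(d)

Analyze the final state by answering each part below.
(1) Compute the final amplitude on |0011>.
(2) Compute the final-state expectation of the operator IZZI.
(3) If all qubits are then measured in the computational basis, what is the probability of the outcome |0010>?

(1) The final state's coefficient on |0011> equals sqrt(2)/2. Key observation: the block from step 3 through step 6 cancels to the identity and can be dropped.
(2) The expectation value of IZZI is -1.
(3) The probability of measuring |0010> is 1/2.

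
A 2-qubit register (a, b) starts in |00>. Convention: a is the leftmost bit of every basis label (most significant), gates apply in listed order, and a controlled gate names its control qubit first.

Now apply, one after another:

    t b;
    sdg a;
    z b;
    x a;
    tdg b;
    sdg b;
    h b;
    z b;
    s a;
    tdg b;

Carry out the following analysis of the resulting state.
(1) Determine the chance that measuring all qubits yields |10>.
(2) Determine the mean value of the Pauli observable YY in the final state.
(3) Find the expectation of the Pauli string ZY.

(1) A full measurement returns |10> with probability 1/2.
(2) The observable YY averages to 0.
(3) The observable ZY averages to -sqrt(2)/2.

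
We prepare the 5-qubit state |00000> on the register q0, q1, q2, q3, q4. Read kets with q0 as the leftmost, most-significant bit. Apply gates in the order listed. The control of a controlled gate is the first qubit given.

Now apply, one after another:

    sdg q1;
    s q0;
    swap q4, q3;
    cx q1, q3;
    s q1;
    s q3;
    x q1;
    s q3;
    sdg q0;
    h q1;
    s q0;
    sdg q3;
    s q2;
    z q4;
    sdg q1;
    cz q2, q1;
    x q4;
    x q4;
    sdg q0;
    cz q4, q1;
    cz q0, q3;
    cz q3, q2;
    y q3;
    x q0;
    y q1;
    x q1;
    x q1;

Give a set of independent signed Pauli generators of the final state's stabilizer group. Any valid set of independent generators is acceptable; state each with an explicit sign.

One valid set of independent stabilizer generators is +IYIII, -ZIIII, +IIZII, -IIIZI, +IIIIZ (any independent generating set of the same group is equally correct). Key observation: the block from step 26 through step 27 cancels to the identity and can be dropped.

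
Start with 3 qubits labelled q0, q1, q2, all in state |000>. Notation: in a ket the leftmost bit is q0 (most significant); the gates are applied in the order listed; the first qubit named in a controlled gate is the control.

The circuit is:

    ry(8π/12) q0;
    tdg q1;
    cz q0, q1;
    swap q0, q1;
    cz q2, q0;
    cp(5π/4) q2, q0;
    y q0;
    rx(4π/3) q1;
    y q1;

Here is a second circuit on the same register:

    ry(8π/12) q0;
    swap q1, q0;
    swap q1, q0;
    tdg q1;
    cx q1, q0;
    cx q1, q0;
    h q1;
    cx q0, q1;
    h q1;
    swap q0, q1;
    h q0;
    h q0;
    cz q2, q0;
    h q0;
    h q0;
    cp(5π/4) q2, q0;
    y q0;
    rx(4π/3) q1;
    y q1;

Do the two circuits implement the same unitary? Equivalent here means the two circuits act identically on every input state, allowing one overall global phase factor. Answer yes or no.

Yes: on every input state the two circuits agree up to one overall phase factor.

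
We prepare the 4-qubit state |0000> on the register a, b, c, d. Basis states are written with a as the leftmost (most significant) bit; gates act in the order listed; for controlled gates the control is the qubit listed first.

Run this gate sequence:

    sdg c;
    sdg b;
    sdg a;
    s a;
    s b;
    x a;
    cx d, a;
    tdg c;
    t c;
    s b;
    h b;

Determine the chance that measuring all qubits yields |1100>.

The probability of measuring |1100> is 1/2. Key observation: steps 2-5 multiply out to the identity, so the circuit reduces to the remaining gates.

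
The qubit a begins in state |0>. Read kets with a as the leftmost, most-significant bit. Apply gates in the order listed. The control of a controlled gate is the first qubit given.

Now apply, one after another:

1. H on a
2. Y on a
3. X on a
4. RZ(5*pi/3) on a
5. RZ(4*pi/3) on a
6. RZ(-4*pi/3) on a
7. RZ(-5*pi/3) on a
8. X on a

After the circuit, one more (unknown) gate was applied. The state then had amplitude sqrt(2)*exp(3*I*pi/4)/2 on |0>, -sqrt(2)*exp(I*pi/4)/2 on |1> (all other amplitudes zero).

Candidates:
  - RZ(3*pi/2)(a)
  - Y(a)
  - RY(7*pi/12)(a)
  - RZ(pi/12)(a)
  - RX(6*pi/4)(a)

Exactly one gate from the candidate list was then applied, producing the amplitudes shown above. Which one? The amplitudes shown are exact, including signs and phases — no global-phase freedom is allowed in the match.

The applied gate was RZ(3*pi/2)(a).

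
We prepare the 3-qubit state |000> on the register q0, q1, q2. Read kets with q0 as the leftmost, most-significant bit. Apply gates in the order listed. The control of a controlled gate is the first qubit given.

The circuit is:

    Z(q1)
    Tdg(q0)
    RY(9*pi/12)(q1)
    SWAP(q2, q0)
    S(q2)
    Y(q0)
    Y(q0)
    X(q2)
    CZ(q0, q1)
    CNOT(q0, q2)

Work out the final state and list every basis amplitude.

The final amplitudes are sqrt(2 - sqrt(2))/2 on |001>, sqrt(sqrt(2) + 2)/2 on |011>, and 0 on every other basis state.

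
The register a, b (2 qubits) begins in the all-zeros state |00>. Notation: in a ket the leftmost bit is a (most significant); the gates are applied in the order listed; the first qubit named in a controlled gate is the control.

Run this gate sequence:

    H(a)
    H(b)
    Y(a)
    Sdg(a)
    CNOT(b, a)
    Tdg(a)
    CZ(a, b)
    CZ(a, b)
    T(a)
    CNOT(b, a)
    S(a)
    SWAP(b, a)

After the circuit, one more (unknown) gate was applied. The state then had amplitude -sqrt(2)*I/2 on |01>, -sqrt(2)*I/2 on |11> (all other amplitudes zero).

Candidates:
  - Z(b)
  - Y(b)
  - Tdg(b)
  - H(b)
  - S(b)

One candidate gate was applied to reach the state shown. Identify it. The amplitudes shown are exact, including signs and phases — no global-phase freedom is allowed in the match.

The applied gate was H(b). Key observation: the block from step 4 through step 11 cancels to the identity and can be dropped.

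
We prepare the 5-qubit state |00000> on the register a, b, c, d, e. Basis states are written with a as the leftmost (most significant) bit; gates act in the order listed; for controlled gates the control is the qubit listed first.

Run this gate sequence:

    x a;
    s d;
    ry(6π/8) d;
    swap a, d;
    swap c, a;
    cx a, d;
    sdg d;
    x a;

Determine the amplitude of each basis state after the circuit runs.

The resulting statevector has amplitude -I*sqrt(2 - sqrt(2))/2 on |10010>, -I*sqrt(sqrt(2) + 2)/2 on |10110>, and 0 on every other basis state.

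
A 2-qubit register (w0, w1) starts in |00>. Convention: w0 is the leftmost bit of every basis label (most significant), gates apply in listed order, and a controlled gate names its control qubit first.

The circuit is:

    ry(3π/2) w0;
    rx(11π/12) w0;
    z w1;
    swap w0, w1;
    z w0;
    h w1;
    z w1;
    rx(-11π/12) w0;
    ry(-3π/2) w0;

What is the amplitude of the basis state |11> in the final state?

The final state's coefficient on |11> equals (1 - I)*(sqrt(3) + I)/4.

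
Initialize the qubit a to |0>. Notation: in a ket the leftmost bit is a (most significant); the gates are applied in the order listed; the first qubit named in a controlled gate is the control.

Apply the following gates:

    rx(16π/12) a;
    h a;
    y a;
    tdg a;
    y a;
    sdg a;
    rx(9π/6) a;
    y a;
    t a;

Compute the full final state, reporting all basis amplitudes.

The final amplitudes are -1/4 - exp(3*I*pi/4)/4 + sqrt(3)*exp(I*pi/4)/4 + sqrt(3)*I/4 on |0>, -sqrt(3)/4 + exp(3*I*pi/4)/4 + I/4 + sqrt(3)*exp(I*pi/4)/4 on |1>.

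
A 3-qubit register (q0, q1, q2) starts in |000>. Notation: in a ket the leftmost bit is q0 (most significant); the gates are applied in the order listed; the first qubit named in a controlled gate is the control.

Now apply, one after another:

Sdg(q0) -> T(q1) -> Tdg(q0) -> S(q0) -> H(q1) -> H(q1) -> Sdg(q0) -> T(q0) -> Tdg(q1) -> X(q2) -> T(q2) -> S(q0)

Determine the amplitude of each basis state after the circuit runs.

After the circuit, the state carries amplitude exp(I*pi/4) on |001>, and 0 on every other basis state.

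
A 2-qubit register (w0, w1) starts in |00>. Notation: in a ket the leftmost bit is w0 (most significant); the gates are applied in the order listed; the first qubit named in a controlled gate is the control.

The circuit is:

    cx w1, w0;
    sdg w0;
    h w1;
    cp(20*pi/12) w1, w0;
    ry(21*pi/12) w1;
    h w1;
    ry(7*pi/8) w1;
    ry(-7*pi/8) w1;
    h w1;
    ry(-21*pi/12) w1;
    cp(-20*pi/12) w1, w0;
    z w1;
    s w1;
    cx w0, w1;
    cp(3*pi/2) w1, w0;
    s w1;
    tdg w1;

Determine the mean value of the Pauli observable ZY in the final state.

The expectation value of ZY is -sqrt(2)/2.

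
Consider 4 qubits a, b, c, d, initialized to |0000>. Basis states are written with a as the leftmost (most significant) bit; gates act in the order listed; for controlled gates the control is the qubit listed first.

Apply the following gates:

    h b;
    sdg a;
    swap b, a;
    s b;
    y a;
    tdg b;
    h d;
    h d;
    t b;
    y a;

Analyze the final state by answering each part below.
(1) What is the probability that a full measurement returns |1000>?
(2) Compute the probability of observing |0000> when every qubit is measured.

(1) A full measurement returns |1000> with probability 1/2. Key observation: steps 5-10 multiply out to the identity, so the circuit reduces to the remaining gates.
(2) A full measurement returns |0000> with probability 1/2.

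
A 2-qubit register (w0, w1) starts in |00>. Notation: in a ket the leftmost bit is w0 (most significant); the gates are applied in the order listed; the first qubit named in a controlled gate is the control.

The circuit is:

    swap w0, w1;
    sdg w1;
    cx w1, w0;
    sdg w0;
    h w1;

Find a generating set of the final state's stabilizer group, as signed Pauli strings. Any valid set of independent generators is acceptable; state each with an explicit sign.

One valid set of independent stabilizer generators is +IX, +ZI (any independent generating set of the same group is equally correct).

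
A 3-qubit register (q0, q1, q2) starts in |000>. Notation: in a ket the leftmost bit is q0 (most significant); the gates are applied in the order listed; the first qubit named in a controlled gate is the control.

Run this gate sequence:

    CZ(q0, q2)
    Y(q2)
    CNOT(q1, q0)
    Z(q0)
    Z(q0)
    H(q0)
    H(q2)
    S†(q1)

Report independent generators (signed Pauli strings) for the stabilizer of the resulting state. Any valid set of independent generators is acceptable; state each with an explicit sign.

One valid set of independent stabilizer generators is +XII, -IIX, +IZI (any independent generating set of the same group is equally correct).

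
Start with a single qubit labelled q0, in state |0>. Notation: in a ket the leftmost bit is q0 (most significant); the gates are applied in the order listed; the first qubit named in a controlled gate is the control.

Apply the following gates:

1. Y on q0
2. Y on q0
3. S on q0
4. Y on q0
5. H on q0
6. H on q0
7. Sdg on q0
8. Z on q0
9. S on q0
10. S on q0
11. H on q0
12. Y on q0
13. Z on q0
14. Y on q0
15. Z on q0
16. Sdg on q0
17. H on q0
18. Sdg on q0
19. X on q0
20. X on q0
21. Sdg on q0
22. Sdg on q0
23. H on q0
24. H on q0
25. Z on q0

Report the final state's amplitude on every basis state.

The resulting statevector has amplitude -1/2 - I/2 on |0>, 1/2 + I/2 on |1>.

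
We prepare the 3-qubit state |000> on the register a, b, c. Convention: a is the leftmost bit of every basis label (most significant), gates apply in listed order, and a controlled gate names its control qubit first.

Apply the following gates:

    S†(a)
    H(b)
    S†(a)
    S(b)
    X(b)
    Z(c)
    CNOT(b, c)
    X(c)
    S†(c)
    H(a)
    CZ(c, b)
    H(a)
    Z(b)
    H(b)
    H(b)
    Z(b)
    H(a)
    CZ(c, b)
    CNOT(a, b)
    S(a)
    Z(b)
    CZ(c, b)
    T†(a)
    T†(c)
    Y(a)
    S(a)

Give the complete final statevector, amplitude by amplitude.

The final amplitudes are -exp(3*I*pi/4)/2 on |000>, 0 on |001>, 0 on |010>, -I/2 on |011>, 0 on |100>, exp(3*I*pi/4)/2 on |101>, 1/2 on |110>, 0 on |111>. Key observation: steps 11-18 multiply out to the identity, so the circuit reduces to the remaining gates.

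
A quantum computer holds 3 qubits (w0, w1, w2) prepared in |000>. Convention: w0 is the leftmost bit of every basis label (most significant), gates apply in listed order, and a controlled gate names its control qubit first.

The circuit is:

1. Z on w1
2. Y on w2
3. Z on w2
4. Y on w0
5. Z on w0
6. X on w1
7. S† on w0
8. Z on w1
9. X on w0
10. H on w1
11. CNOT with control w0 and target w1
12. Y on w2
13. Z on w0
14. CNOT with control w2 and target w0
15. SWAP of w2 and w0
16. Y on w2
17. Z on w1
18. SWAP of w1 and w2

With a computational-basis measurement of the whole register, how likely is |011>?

A full measurement returns |011> with probability 1/2.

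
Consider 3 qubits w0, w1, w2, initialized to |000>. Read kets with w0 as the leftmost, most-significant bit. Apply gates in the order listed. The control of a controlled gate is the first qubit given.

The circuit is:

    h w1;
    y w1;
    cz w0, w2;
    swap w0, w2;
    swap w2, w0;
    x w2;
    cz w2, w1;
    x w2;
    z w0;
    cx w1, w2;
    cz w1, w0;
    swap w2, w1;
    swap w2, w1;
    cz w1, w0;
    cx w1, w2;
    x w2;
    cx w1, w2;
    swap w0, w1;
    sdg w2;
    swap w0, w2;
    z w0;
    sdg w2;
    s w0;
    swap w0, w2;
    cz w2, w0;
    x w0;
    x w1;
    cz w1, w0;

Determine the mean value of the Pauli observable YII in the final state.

The observable YII averages to 0.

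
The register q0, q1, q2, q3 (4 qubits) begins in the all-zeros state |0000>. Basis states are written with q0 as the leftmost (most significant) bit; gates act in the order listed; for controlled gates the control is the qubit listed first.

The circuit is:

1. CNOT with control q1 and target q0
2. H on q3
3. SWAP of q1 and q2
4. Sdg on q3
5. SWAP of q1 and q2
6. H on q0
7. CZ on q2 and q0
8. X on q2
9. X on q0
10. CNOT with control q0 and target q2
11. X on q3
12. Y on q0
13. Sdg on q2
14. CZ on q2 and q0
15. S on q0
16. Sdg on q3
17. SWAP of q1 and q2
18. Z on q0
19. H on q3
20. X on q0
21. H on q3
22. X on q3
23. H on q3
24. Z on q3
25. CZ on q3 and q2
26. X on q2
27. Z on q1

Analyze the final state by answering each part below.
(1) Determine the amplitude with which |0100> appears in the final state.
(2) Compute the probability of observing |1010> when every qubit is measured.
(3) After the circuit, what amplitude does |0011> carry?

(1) The amplitude on |0100> is 0. Key observation: the block from step 21 through step 24 cancels to the identity and can be dropped.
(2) The probability of measuring |1010> is 1/2.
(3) |0011> carries amplitude 0 in the final state.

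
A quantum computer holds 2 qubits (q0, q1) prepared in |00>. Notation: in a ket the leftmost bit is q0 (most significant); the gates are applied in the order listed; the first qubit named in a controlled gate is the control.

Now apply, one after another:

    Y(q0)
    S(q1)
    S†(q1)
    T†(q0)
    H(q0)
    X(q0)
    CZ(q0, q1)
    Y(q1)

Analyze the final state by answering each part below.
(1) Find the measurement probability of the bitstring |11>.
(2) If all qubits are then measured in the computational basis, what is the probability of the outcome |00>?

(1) Outcome |11> occurs with probability 1/2. Key observation: the block from step 2 through step 3 cancels to the identity and can be dropped.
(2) Outcome |00> occurs with probability 0.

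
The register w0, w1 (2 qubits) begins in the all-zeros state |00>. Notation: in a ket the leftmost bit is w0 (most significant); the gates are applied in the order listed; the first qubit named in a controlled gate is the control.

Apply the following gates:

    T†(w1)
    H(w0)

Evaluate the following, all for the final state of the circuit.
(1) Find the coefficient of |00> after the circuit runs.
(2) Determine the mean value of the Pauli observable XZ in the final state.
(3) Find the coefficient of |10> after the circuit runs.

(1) |00> carries amplitude sqrt(2)/2 in the final state.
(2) The observable XZ averages to 1.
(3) The amplitude on |10> is sqrt(2)/2.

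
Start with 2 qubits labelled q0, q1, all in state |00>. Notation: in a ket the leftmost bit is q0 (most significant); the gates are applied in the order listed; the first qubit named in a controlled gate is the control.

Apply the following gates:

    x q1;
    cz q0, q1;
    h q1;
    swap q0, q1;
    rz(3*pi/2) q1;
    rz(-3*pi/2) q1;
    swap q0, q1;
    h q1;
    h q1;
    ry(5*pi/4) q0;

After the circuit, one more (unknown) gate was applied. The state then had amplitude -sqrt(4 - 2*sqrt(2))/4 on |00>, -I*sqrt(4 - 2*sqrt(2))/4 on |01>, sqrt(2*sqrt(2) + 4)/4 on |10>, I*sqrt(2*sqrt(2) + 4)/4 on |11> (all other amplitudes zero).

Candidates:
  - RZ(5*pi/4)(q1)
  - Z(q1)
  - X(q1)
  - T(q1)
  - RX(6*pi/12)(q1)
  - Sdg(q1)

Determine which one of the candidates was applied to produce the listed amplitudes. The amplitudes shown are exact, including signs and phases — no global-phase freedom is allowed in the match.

The applied gate was Sdg(q1).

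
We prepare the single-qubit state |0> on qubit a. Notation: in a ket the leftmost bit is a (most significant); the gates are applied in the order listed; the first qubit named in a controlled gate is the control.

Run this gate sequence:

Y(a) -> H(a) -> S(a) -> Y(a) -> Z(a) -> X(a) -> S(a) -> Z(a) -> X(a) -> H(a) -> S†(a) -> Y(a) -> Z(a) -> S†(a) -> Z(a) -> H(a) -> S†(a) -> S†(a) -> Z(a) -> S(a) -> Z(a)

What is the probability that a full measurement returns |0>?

A full measurement returns |0> with probability 1/2.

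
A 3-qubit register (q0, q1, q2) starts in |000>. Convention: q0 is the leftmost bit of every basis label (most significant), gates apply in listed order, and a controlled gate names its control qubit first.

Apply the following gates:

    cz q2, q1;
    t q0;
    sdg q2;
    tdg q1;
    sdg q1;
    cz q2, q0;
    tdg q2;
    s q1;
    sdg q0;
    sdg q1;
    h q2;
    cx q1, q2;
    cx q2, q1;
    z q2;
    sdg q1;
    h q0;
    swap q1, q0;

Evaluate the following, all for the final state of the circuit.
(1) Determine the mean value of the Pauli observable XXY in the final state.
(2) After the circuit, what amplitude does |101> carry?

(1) The expectation value of XXY is 1.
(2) The amplitude on |101> is I/2.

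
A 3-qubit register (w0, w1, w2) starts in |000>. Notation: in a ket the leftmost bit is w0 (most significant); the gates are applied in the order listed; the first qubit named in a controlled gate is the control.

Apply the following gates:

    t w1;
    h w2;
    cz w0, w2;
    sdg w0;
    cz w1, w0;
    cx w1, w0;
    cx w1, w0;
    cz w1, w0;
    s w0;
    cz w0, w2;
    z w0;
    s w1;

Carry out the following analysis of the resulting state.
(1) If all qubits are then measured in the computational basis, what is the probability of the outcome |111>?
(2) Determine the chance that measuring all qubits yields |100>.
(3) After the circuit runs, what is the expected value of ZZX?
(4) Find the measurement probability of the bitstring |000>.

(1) A full measurement returns |111> with probability 0. Key observation: the block from step 3 through step 10 cancels to the identity and can be dropped.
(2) A full measurement returns |100> with probability 0.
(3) The expectation value of ZZX is 1.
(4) Outcome |000> occurs with probability 1/2.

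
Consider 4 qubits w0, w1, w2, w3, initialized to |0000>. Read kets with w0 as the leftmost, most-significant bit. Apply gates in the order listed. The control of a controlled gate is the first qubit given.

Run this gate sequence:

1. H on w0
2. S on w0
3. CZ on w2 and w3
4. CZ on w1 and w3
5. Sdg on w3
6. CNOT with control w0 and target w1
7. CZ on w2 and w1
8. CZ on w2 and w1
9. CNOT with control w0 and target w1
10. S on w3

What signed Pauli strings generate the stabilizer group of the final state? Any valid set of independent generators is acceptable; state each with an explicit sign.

One valid set of independent stabilizer generators is +YIII, +IZII, +IIZI, +IIIZ (any independent generating set of the same group is equally correct). Key observation: gates 5-10 undo each other exactly, leaving only the rest of the circuit to track.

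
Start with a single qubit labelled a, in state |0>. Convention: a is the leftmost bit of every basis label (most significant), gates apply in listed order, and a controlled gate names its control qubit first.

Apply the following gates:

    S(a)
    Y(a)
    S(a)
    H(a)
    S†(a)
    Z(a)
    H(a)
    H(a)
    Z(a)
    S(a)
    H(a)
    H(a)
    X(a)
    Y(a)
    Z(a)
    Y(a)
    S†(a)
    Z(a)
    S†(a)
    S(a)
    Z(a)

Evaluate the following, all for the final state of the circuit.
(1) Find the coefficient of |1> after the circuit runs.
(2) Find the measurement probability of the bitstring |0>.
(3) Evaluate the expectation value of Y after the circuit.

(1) The amplitude on |1> is sqrt(2)*I/2.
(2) A full measurement returns |0> with probability 1/2.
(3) The observable Y averages to -1.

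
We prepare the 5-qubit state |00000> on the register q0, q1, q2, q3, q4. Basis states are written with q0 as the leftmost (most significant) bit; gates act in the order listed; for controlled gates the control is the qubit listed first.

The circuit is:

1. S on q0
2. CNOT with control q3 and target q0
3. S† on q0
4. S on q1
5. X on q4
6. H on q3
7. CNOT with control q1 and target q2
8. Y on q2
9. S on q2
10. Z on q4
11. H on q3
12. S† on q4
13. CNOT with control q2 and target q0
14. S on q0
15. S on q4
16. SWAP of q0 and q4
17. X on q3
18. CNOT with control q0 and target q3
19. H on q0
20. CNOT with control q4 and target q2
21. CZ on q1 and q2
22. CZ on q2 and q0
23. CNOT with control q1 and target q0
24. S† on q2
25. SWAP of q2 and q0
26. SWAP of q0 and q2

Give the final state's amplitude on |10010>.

The final state's coefficient on |10010> equals 0.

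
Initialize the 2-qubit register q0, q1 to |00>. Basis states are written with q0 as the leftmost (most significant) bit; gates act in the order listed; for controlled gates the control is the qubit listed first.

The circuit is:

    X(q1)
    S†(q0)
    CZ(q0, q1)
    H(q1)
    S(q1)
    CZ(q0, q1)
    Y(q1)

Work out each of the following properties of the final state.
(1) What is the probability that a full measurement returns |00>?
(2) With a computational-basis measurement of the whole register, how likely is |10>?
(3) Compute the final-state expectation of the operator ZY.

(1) Outcome |00> occurs with probability 1/2.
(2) Outcome |10> occurs with probability 0.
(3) In the final state, ZY has expectation -1.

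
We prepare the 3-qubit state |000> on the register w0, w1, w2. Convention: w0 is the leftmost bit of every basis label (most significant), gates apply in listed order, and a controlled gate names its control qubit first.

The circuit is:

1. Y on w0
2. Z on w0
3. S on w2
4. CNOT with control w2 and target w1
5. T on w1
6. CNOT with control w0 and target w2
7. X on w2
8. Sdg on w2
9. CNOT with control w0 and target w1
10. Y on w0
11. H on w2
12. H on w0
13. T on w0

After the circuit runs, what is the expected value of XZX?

The expectation value of XZX is -sqrt(2)/2.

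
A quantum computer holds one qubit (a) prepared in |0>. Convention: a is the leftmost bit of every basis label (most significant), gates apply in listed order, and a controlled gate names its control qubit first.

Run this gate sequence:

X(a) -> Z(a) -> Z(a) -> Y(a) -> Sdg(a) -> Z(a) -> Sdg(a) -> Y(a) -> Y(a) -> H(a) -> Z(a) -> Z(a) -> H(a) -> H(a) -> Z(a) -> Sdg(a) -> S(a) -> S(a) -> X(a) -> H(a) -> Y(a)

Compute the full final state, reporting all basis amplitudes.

The final amplitudes are 1/2 + I/2 on |0>, 1/2 - I/2 on |1>.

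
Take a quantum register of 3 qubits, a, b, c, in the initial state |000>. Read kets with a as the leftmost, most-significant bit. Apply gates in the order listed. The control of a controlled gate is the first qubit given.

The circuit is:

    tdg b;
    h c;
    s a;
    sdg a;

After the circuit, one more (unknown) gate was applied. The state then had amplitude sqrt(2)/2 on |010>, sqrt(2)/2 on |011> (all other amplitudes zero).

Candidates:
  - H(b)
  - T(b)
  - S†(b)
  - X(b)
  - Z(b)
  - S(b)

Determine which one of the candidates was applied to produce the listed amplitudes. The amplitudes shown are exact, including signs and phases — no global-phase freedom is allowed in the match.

The unique candidate consistent with the amplitudes is X(b). Key observation: gates 3-4 undo each other exactly, leaving only the rest of the circuit to track.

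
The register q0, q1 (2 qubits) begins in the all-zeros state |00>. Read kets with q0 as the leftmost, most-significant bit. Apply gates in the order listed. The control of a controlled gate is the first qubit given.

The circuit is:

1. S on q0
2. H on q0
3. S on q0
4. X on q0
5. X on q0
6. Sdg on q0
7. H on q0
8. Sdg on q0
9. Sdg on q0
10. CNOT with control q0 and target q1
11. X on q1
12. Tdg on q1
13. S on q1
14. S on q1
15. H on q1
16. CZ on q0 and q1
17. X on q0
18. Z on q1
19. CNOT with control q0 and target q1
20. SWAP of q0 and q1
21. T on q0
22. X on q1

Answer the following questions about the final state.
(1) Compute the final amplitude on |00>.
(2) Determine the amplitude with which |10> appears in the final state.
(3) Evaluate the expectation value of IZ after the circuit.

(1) |00> carries amplitude sqrt(2)*exp(3*I*pi/4)/2 in the final state. Key observation: steps 1-8 multiply out to the identity, so the circuit reduces to the remaining gates.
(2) |10> carries amplitude -sqrt(2)/2 in the final state.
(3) The expectation value of IZ is 1.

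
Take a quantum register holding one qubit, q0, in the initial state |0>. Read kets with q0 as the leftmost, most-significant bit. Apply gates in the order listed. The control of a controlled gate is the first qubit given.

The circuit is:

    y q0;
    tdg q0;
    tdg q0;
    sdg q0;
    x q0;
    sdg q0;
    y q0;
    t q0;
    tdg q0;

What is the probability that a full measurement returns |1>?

Outcome |1> occurs with probability 1.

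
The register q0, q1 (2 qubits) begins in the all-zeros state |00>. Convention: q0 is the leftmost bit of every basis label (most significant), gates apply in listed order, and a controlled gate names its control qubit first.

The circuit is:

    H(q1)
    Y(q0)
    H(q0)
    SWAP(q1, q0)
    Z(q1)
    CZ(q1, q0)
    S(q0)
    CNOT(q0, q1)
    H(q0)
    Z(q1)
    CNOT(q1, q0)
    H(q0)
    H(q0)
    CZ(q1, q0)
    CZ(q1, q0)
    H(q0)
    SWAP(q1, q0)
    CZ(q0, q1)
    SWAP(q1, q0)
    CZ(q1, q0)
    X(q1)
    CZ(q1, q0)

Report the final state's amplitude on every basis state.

The final amplitudes are -I/2 on |00>, I/2 on |01>, -1/2 on |10>, -1/2 on |11>. Key observation: gates 12-13 undo each other exactly, leaving only the rest of the circuit to track.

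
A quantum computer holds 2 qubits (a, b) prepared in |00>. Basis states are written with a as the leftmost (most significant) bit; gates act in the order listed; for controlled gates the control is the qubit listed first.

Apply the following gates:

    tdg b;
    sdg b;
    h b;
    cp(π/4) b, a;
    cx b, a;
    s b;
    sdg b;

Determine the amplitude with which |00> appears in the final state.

|00> carries amplitude sqrt(2)/2 in the final state. Key observation: the block from step 6 through step 7 cancels to the identity and can be dropped.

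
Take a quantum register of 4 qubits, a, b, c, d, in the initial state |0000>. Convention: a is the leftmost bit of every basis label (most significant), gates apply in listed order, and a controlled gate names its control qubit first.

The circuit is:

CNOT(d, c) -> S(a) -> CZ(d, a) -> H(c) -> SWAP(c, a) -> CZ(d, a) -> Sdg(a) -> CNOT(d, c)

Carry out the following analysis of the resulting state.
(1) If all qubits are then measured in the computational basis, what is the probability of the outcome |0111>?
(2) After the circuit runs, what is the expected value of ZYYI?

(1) Outcome |0111> occurs with probability 0.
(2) In the final state, ZYYI has expectation 0.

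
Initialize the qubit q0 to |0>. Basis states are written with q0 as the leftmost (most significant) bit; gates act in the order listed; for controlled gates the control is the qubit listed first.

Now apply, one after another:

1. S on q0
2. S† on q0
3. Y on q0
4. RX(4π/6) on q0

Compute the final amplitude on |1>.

The final state's coefficient on |1> equals I/2.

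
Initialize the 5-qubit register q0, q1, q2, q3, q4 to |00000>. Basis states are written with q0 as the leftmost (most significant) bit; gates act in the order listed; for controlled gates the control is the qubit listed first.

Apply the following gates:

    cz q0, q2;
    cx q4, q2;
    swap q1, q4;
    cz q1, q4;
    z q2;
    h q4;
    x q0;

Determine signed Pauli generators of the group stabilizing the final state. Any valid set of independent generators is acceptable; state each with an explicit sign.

The final state is stabilized by the group generated by +IIIIX, -ZIIII, +IZIII, +IIZII, +IIIZI; other independent generating sets are equally valid.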